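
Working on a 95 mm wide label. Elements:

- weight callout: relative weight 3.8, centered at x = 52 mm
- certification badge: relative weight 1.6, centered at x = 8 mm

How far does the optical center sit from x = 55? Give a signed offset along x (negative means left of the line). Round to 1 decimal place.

Total weight = 3.8 + 1.6 = 5.4.
x: (3.8·52 + 1.6·8) / 5.4 = 210.4 / 5.4 ≈ 38.96
Against x = 55, that's 38.96 − 55 = -16.04.

≈ -16.0 mm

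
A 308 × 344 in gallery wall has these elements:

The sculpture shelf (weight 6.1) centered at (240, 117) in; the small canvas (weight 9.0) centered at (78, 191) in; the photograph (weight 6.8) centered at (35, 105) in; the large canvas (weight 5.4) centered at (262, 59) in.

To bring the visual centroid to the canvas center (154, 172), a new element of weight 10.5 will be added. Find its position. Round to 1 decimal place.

(190.7, 289.2)

With the new element, Σw becomes 6.1 + 9.0 + 6.8 + 5.4 + 10.5 = 37.8.
x: need Σw·x = 37.8·154 = 5821.2. Existing = 6.1·240 + 9.0·78 + 6.8·35 + 5.4·262 = 3818.8. Remainder 2002.4 / 10.5 ≈ 190.70.
y: need Σw·y = 37.8·172 = 6501.6. Existing = 6.1·117 + 9.0·191 + 6.8·105 + 5.4·59 = 3465.3. Remainder 3036.3 / 10.5 ≈ 289.17.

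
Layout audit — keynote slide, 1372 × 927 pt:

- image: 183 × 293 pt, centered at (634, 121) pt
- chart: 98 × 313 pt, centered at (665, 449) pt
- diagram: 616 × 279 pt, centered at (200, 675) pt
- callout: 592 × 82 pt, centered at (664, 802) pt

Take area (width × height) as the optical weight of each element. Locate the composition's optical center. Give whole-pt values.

Areas → weights: image 183·293 = 53619, chart 98·313 = 30674, diagram 616·279 = 171864, callout 592·82 = 48544; Σw = 304701.
Σw·x = 53619·634 + 30674·665 + 171864·200 + 48544·664 = 120998672, so x̄ = 120998672/304701 ≈ 397.11.
Σw·y = 53619·121 + 30674·449 + 171864·675 + 48544·802 = 175201013, so ȳ = 175201013/304701 ≈ 574.99.

(397, 575)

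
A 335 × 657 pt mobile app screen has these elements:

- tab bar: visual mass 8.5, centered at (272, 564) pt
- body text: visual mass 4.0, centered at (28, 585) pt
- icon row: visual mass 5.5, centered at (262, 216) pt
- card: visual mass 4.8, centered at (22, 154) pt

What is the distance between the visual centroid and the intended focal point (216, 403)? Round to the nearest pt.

≈ 42 pt

Total weight = 8.5 + 4.0 + 5.5 + 4.8 = 22.8.
Σw·x = 8.5·272 + 4.0·28 + 5.5·262 + 4.8·22 = 3970.6, so x̄ = 3970.6/22.8 ≈ 174.15.
Σw·y = 8.5·564 + 4.0·585 + 5.5·216 + 4.8·154 = 9061.2, so ȳ = 9061.2/22.8 ≈ 397.42.
Offset from (216, 403): Δx ≈ -41.85, Δy ≈ -5.58; distance = √(Δx² + Δy²) ≈ 42.22.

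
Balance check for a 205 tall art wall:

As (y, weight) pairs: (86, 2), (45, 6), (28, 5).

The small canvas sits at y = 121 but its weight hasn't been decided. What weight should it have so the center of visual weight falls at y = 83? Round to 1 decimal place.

Existing Σw = 13 (2 + 6 + 5); existing moment 2·86 + 6·45 + 5·28 = 582.
Set Σw·y/Σw = 83: (582 + 121w) = 83·(13 + w).
Solving: w = (83·13 − 582) / (121 − 83) = 497 / 38 ≈ 13.08.

w ≈ 13.1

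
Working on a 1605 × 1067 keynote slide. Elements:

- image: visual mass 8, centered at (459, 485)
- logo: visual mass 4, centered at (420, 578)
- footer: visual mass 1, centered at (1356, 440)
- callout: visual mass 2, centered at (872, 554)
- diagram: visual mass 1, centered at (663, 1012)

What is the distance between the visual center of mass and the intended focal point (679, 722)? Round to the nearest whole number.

Total weight = 8 + 4 + 1 + 2 + 1 = 16.
x: (8·459 + 4·420 + 1·1356 + 2·872 + 1·663) / 16 = 9115 / 16 ≈ 569.69
y: (8·485 + 4·578 + 1·440 + 2·554 + 1·1012) / 16 = 8752 / 16 ≈ 547.00
From (679, 722): dx = -109.31, dy = -175.00, so the distance is √(dx²+dy²) ≈ 206.34.

≈ 206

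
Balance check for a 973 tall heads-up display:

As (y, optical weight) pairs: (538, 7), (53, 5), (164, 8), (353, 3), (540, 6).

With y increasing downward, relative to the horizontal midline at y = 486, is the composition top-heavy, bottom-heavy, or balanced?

top-heavy

Total weight = 7 + 5 + 8 + 3 + 6 = 29.
Σw·y = 7·538 + 5·53 + 8·164 + 3·353 + 6·540 = 9642, so ȳ = 9642/29 ≈ 332.48.
332.5 lies above (smaller y than) the midline 486, so the layout is top-heavy.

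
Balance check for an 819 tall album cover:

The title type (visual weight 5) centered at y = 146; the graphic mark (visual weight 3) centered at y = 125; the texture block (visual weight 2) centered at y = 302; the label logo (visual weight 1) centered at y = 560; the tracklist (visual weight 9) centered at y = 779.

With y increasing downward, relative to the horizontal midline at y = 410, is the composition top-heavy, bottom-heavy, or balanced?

Total weight = 5 + 3 + 2 + 1 + 9 = 20.
y-moment: 5·146 + 3·125 + 2·302 + 1·560 + 9·779 = 9280; centroid 9280/20 ≈ 464.00.
Since 464.0 is below (larger y than) 410, the composition reads bottom-heavy.

bottom-heavy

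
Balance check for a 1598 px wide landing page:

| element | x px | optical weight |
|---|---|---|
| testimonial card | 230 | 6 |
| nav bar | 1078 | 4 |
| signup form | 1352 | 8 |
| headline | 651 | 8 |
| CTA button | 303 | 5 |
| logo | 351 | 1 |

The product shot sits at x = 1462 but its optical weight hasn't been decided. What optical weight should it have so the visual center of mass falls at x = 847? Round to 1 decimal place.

w ≈ 5.7

Known weights sum to 6 + 4 + 8 + 8 + 5 + 1 = 32; their moment is 6·230 + 4·1078 + 8·1352 + 8·651 + 5·303 + 1·351 = 23582.
Balance at x = 847 requires (23582 + w·1462) / (32 + w) = 847.
Rearranging, w·(1462 − 847) = 847·32 − 23582 = 3522, so w ≈ 3522/615 = 5.73.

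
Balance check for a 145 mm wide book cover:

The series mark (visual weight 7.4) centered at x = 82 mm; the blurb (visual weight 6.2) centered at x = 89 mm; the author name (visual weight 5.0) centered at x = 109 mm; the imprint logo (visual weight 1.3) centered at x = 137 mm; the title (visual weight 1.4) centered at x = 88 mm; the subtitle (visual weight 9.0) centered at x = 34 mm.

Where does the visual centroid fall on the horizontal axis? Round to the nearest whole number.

Total weight = 7.4 + 6.2 + 5.0 + 1.3 + 1.4 + 9.0 = 30.3.
x: moment 2310.9 / weight 30.3 ≈ 76.27

x ≈ 76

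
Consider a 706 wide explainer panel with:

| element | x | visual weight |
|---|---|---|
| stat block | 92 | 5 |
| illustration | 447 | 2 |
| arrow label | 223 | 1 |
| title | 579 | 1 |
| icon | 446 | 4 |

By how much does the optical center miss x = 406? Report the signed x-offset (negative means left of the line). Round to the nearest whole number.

Σw = 5 + 2 + 1 + 1 + 4 = 13.
x-moment: 5·92 + 2·447 + 1·223 + 1·579 + 4·446 = 3940; centroid 3940/13 ≈ 303.08.
Offset from x = 406: 303.08 − 406 ≈ -102.92.

≈ -103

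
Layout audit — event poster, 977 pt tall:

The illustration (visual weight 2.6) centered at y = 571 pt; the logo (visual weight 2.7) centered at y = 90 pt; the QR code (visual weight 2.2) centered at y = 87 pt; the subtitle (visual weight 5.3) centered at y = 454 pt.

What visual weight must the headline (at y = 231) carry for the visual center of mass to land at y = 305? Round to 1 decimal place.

Fixed elements: Σw = 2.6 + 2.7 + 2.2 + 5.3 = 12.8, Σw·y = 2.6·571 + 2.7·90 + 2.2·87 + 5.3·454 = 4325.2.
Set Σw·y/Σw = 305: (4325.2 + 231w) = 305·(12.8 + w).
So w = (305·12.8 − 4325.2)/(231 − 305) = -421.2/-74 ≈ 5.69.

w ≈ 5.7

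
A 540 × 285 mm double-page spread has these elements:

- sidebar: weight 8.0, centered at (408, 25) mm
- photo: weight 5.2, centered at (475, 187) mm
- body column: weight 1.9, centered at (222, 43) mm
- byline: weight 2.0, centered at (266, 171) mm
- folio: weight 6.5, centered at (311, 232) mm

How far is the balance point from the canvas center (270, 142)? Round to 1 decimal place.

≈ 99.6 mm

Total weight = 8.0 + 5.2 + 1.9 + 2.0 + 6.5 = 23.6.
x-moment: 8.0·408 + 5.2·475 + 1.9·222 + 2.0·266 + 6.5·311 = 8709.3; centroid 8709.3/23.6 ≈ 369.04.
y-moment: 8.0·25 + 5.2·187 + 1.9·43 + 2.0·171 + 6.5·232 = 3104.1; centroid 3104.1/23.6 ≈ 131.53.
Relative to (270, 142): Δ = (99.04, -10.47); |Δ| = √(99.04² + -10.47²) ≈ 99.59.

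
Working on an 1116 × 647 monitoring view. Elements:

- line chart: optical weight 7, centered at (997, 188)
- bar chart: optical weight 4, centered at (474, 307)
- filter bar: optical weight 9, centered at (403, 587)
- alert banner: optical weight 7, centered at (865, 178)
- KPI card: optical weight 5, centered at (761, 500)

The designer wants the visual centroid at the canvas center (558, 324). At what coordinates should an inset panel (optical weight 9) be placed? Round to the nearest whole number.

(57, 190)

New total weight: (7 + 4 + 9 + 7 + 5) + 9 = 41.
x: target moment 41×558 = 22878; current 7·997 + 4·474 + 9·403 + 7·865 + 5·761 = 22362; the inset panel supplies 516, so x = 516/9 ≈ 57.33.
y: target moment 41×324 = 13284; current 7·188 + 4·307 + 9·587 + 7·178 + 5·500 = 11573; the inset panel supplies 1711, so y = 1711/9 ≈ 190.11.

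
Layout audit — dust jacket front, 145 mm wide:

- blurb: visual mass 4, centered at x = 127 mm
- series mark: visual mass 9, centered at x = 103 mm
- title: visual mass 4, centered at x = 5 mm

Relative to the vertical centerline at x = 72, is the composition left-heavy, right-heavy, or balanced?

right-heavy

Σw = 4 + 9 + 4 = 17.
x: (4·127 + 9·103 + 4·5) / 17 = 1455 / 17 ≈ 85.59
85.6 vs midline 72 → right-heavy.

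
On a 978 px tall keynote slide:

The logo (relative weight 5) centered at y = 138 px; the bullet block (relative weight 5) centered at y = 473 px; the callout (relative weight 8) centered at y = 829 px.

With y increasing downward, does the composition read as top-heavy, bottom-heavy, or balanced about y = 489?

Σw = 5 + 5 + 8 = 18.
Σw·y = 5·138 + 5·473 + 8·829 = 9687, so ȳ = 9687/18 ≈ 538.17.
538.2 vs midline 489 → bottom-heavy.

bottom-heavy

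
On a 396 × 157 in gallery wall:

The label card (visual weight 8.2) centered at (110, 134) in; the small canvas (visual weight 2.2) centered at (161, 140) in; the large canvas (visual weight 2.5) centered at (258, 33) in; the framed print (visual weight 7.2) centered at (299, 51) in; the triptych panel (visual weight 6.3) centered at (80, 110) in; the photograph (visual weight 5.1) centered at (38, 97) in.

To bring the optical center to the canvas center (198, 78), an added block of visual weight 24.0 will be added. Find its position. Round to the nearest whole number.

New total weight: (8.2 + 2.2 + 2.5 + 7.2 + 6.3 + 5.1) + 24.0 = 55.5.
x: target moment 55.5×198 = 10989.0; current 8.2·110 + 2.2·161 + 2.5·258 + 7.2·299 + 6.3·80 + 5.1·38 = 4751.8; the added block supplies 6237.2, so x = 6237.2/24.0 ≈ 259.88.
y: target moment 55.5×78 = 4329.0; current 8.2·134 + 2.2·140 + 2.5·33 + 7.2·51 + 6.3·110 + 5.1·97 = 3044.2; the added block supplies 1284.8, so y = 1284.8/24.0 ≈ 53.53.

(260, 54)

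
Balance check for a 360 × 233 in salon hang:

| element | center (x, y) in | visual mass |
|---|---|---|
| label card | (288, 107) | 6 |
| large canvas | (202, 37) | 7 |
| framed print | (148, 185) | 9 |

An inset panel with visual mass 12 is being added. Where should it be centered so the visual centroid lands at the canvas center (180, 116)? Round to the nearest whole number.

New total weight: (6 + 7 + 9) + 12 = 34.
Along x: (4474 + 12·x) / 34 = 180 (existing moment 6·288 + 7·202 + 9·148 = 4474) ⇒ x = (6120 − 4474) / 12 ≈ 137.17.
Along y: (2566 + 12·y) / 34 = 116 (existing moment 6·107 + 7·37 + 9·185 = 2566) ⇒ y = (3944 − 2566) / 12 ≈ 114.83.

(137, 115)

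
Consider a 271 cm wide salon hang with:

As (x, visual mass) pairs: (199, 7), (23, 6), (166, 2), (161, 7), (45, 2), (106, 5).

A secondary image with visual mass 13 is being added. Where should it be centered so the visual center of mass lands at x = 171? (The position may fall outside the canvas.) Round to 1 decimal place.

x ≈ 274.8

New total weight: (7 + 6 + 2 + 7 + 2 + 5) + 13 = 42.
Along x: (3610 + 13·x) / 42 = 171 (existing moment 7·199 + 6·23 + 2·166 + 7·161 + 2·45 + 5·106 = 3610) ⇒ x = (7182 − 3610) / 13 ≈ 274.77.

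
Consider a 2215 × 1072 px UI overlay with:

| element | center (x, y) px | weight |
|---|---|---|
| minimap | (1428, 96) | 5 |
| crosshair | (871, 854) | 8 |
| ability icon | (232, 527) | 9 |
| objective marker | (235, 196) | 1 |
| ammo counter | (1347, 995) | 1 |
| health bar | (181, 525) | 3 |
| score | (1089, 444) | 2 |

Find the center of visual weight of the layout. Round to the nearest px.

(707, 542)

Weights sum to 5 + 8 + 9 + 1 + 1 + 3 + 2 = 29.
x: (5·1428 + 8·871 + 9·232 + 1·235 + 1·1347 + 3·181 + 2·1089) / 29 = 20499 / 29 ≈ 706.86
y: (5·96 + 8·854 + 9·527 + 1·196 + 1·995 + 3·525 + 2·444) / 29 = 15709 / 29 ≈ 541.69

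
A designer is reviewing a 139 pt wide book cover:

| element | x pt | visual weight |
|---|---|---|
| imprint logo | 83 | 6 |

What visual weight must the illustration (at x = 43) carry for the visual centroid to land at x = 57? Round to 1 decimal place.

The single fixed element contributes weight 6, moment 6·83 = 498.
For the centroid to hit 57: (498 + w·43) / (6 + w) = 57.
Solving: w = (57·6 − 498) / (43 − 57) = -156 / -14 ≈ 11.14.

w ≈ 11.1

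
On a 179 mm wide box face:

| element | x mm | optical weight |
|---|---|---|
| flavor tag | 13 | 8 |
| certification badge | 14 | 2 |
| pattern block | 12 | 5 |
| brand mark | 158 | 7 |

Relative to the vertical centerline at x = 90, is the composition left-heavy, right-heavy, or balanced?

Total weight = 8 + 2 + 5 + 7 = 22.
Σw·x = 8·13 + 2·14 + 5·12 + 7·158 = 1298, so x̄ = 1298/22 ≈ 59.00.
59.0 lies left of the midline 90, so the layout is left-heavy.

left-heavy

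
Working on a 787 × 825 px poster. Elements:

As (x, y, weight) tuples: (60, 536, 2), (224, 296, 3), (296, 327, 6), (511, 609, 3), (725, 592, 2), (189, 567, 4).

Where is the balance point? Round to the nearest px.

(315, 460)

Σw = 2 + 3 + 6 + 3 + 2 + 4 = 20.
x: moment 6307 / weight 20 ≈ 315.35
y: moment 9201 / weight 20 ≈ 460.05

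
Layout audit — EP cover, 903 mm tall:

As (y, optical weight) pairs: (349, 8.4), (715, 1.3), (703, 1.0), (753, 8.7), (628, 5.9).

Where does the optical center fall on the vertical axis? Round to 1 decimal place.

Σw = 8.4 + 1.3 + 1.0 + 8.7 + 5.9 = 25.3.
Σw·y = 8.4·349 + 1.3·715 + 1.0·703 + 8.7·753 + 5.9·628 = 14820.4, so ȳ = 14820.4/25.3 ≈ 585.79.

y ≈ 585.8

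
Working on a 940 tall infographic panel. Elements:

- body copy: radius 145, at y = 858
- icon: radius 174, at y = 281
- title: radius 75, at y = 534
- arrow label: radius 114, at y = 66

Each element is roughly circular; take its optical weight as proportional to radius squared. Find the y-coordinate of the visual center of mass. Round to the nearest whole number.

Weights ∝ r²: body copy 145² = 21025, icon 174² = 30276, title 75² = 5625, arrow label 114² = 12996; Σw = 69922.
y-moment: 21025·858 + 30276·281 + 5625·534 + 12996·66 = 30408492; centroid 30408492/69922 ≈ 434.89.

y ≈ 435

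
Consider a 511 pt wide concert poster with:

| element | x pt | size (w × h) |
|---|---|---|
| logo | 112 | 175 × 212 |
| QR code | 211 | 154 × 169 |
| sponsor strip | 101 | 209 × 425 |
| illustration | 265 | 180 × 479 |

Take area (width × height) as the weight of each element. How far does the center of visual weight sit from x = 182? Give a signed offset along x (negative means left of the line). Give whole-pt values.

Taking area as weight: logo 175·212 = 37100, QR code 154·169 = 26026, sponsor strip 209·425 = 88825, illustration 180·479 = 86220. Sum 238171.
x: (37100·112 + 26026·211 + 88825·101 + 86220·265) / 238171 = 41466311 / 238171 ≈ 174.10
Against x = 182, that's 174.10 − 182 = -7.90.

≈ -8 pt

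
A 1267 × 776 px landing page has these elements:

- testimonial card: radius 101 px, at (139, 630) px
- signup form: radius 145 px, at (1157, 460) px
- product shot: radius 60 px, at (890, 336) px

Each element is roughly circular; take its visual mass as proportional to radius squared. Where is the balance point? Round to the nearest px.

(831, 497)

Weights ∝ r²: testimonial card 101² = 10201, signup form 145² = 21025, product shot 60² = 3600; Σw = 34826.
Σw·x = 10201·139 + 21025·1157 + 3600·890 = 28947864, so x̄ = 28947864/34826 ≈ 831.21.
Σw·y = 10201·630 + 21025·460 + 3600·336 = 17307730, so ȳ = 17307730/34826 ≈ 496.98.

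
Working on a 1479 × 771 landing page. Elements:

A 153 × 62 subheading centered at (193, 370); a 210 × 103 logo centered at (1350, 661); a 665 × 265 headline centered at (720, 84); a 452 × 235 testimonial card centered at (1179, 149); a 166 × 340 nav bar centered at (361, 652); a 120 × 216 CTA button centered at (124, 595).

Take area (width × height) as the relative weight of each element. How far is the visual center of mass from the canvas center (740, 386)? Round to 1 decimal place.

≈ 136.3

Areas: subheading 153·62 = 9486, logo 210·103 = 21630, headline 665·265 = 176225, testimonial card 452·235 = 106220, nav bar 166·340 = 56440, CTA button 120·216 = 25920. Total weight = 395921.
x: moment 306735598 / weight 395921 ≈ 774.74
Σw·y = 100658210; ȳ = 100658210/395921 ≈ 254.24.
From (740, 386): dx = 34.74, dy = -131.76, so the distance is √(dx²+dy²) ≈ 136.26.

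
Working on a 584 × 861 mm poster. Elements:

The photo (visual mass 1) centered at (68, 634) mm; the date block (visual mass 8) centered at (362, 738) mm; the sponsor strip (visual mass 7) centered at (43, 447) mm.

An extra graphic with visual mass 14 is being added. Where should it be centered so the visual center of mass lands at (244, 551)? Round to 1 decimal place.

(289.6, 490.2)

With the extra graphic, Σw becomes 1 + 8 + 7 + 14 = 30.
x: need Σw·x = 30·244 = 7320. Existing = 1·68 + 8·362 + 7·43 = 3265. Remainder 4055 / 14 ≈ 289.64.
y: need Σw·y = 30·551 = 16530. Existing = 1·634 + 8·738 + 7·447 = 9667. Remainder 6863 / 14 ≈ 490.21.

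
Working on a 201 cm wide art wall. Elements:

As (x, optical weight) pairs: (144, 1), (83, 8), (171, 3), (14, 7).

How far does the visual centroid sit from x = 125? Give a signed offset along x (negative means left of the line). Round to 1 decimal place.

≈ -50.3 cm

Weights sum to 1 + 8 + 3 + 7 = 19.
x-moment: 1·144 + 8·83 + 3·171 + 7·14 = 1419; centroid 1419/19 ≈ 74.68.
Offset from x = 125: 74.68 − 125 ≈ -50.32.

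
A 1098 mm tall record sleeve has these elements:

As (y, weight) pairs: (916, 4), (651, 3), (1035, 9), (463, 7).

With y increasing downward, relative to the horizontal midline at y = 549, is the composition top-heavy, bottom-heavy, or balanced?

bottom-heavy

Weights sum to 4 + 3 + 9 + 7 = 23.
y: (4·916 + 3·651 + 9·1035 + 7·463) / 23 = 18173 / 23 ≈ 790.13
Since 790.1 is below (larger y than) 549, the composition reads bottom-heavy.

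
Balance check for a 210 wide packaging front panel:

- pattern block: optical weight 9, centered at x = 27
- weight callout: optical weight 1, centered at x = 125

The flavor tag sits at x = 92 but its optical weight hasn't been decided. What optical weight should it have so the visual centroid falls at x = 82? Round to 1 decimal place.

Known weights sum to 9 + 1 = 10; their moment is 9·27 + 1·125 = 368.
Set Σw·x/Σw = 82: (368 + 92w) = 82·(10 + w).
Rearranging, w·(92 − 82) = 82·10 − 368 = 452, so w ≈ 452/10 = 45.20.

w ≈ 45.2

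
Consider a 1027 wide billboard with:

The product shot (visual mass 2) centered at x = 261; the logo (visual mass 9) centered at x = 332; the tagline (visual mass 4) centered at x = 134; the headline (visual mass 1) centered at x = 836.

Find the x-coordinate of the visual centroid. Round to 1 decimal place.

Σw = 2 + 9 + 4 + 1 = 16.
x-moment: 2·261 + 9·332 + 4·134 + 1·836 = 4882; centroid 4882/16 ≈ 305.12.

x ≈ 305.1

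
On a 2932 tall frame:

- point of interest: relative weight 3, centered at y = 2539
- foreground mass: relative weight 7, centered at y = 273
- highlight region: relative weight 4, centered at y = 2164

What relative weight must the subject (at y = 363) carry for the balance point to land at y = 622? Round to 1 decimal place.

w ≈ 36.6

Fixed elements: Σw = 3 + 7 + 4 = 14, Σw·y = 3·2539 + 7·273 + 4·2164 = 18184.
Set Σw·y/Σw = 622: (18184 + 363w) = 622·(14 + w).
Rearranging, w·(363 − 622) = 622·14 − 18184 = -9476, so w ≈ -9476/-259 = 36.59.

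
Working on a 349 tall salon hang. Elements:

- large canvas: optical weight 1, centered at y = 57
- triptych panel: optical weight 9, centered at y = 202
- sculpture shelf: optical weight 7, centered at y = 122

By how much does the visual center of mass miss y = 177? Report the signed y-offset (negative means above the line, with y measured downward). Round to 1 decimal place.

≈ -16.5

Σw = 1 + 9 + 7 = 17.
Σw·y = 1·57 + 9·202 + 7·122 = 2729, so ȳ = 2729/17 ≈ 160.53.
Against y = 177, that's 160.53 − 177 = -16.47.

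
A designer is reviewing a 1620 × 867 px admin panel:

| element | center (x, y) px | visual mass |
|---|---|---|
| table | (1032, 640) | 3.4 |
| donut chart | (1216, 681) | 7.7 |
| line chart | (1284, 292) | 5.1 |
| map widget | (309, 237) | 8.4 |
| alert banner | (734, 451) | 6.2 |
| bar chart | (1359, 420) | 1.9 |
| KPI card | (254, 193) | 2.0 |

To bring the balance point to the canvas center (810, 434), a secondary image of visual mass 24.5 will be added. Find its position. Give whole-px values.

(747, 441)

With the secondary image, Σw becomes 3.4 + 7.7 + 5.1 + 8.4 + 6.2 + 1.9 + 2.0 + 24.5 = 59.2.
Along x: (29656.9 + 24.5·x) / 59.2 = 810 (existing moment 3.4·1032 + 7.7·1216 + 5.1·1284 + 8.4·309 + 6.2·734 + 1.9·1359 + 2.0·254 = 29656.9) ⇒ x = (47952.0 − 29656.9) / 24.5 ≈ 746.74.
Along y: (14879.9 + 24.5·y) / 59.2 = 434 (existing moment 3.4·640 + 7.7·681 + 5.1·292 + 8.4·237 + 6.2·451 + 1.9·420 + 2.0·193 = 14879.9) ⇒ y = (25692.8 − 14879.9) / 24.5 ≈ 441.34.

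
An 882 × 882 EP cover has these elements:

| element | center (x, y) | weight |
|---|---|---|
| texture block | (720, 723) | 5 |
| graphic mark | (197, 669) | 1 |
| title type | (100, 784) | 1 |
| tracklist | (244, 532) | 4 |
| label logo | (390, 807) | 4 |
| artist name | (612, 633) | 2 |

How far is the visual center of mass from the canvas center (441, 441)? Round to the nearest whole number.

≈ 247

Total weight = 5 + 1 + 1 + 4 + 4 + 2 = 17.
x: moment 7657 / weight 17 ≈ 450.41
y: moment 11690 / weight 17 ≈ 687.65
From (441, 441): dx = 9.41, dy = 246.65, so the distance is √(dx²+dy²) ≈ 246.83.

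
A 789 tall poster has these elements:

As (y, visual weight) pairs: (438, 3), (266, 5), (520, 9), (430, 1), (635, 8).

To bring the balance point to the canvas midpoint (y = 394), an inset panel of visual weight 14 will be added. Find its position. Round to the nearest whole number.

y ≈ 209

After adding the inset panel, total weight = 3 + 5 + 9 + 1 + 8 + 14 = 40.
y: need Σw·y = 40·394 = 15760. Existing = 3·438 + 5·266 + 9·520 + 1·430 + 8·635 = 12834. Remainder 2926 / 14 ≈ 209.00.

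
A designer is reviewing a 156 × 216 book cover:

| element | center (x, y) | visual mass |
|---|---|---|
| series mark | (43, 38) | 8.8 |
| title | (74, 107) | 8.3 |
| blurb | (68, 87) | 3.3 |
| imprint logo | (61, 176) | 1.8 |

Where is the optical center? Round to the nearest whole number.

(60, 82)

Weights sum to 8.8 + 8.3 + 3.3 + 1.8 = 22.2.
Σw·x = 8.8·43 + 8.3·74 + 3.3·68 + 1.8·61 = 1326.8, so x̄ = 1326.8/22.2 ≈ 59.77.
Σw·y = 8.8·38 + 8.3·107 + 3.3·87 + 1.8·176 = 1826.4, so ȳ = 1826.4/22.2 ≈ 82.27.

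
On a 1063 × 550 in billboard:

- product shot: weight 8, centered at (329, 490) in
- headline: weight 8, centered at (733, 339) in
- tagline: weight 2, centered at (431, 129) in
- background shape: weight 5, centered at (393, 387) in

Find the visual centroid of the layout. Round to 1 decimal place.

(492.3, 383.7)

Weights sum to 8 + 8 + 2 + 5 = 23.
x-moment: 8·329 + 8·733 + 2·431 + 5·393 = 11323; centroid 11323/23 ≈ 492.30.
y-moment: 8·490 + 8·339 + 2·129 + 5·387 = 8825; centroid 8825/23 ≈ 383.70.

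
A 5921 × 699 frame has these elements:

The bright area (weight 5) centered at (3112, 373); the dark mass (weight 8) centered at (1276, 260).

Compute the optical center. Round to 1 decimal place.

(1982.2, 303.5)

Total weight = 5 + 8 = 13.
Σw·x = 5·3112 + 8·1276 = 25768, so x̄ = 25768/13 ≈ 1982.15.
Σw·y = 5·373 + 8·260 = 3945, so ȳ = 3945/13 ≈ 303.46.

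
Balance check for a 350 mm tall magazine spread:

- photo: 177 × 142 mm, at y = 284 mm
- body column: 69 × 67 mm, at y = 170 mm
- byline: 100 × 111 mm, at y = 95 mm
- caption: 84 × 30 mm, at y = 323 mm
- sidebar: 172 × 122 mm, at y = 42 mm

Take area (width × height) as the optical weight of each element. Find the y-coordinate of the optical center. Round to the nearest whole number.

Taking area as weight: photo 177·142 = 25134, body column 69·67 = 4623, byline 100·111 = 11100, caption 84·30 = 2520, sidebar 172·122 = 20984. Sum 64361.
y: (25134·284 + 4623·170 + 11100·95 + 2520·323 + 20984·42) / 64361 = 10673754 / 64361 ≈ 165.84

y ≈ 166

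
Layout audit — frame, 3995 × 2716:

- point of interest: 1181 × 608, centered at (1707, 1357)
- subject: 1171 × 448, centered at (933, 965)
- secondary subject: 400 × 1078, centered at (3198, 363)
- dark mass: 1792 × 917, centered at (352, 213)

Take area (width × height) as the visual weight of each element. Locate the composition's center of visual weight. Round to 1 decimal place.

Areas → weights: point of interest 1181·608 = 718048, subject 1171·448 = 524608, secondary subject 400·1078 = 431200, dark mass 1792·917 = 1643264; Σw = 3317120.
x-moment: 718048·1707 + 524608·933 + 431200·3198 + 1643264·352 = 3672573728; centroid 3672573728/3317120 ≈ 1107.16.
y-moment: 718048·1357 + 524608·965 + 431200·363 + 1643264·213 = 1987178688; centroid 1987178688/3317120 ≈ 599.07.

(1107.2, 599.1)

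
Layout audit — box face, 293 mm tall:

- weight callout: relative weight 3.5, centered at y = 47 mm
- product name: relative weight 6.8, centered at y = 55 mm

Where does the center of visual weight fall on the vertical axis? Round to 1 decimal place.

Σw = 3.5 + 6.8 = 10.3.
y-moment: 3.5·47 + 6.8·55 = 538.5; centroid 538.5/10.3 ≈ 52.28.

y ≈ 52.3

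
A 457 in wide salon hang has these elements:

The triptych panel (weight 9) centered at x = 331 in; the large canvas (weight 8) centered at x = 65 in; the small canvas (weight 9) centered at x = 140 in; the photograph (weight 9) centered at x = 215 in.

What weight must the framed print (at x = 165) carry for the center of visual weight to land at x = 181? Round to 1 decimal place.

Known weights sum to 9 + 8 + 9 + 9 = 35; their moment is 9·331 + 8·65 + 9·140 + 9·215 = 6694.
Set Σw·x/Σw = 181: (6694 + 165w) = 181·(35 + w).
Rearranging, w·(165 − 181) = 181·35 − 6694 = -359, so w ≈ -359/-16 = 22.44.

w ≈ 22.4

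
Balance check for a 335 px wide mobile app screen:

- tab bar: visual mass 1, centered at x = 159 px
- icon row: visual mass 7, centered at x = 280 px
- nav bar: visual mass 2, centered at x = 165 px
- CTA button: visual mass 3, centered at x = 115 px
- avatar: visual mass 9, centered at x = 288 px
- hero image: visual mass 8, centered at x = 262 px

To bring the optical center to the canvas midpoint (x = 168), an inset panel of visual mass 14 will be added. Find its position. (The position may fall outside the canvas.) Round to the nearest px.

x ≈ -6

With the inset panel, Σw becomes 1 + 7 + 2 + 3 + 9 + 8 + 14 = 44.
x: need Σw·x = 44·168 = 7392. Existing = 1·159 + 7·280 + 2·165 + 3·115 + 9·288 + 8·262 = 7482. Remainder -90 / 14 ≈ -6.43.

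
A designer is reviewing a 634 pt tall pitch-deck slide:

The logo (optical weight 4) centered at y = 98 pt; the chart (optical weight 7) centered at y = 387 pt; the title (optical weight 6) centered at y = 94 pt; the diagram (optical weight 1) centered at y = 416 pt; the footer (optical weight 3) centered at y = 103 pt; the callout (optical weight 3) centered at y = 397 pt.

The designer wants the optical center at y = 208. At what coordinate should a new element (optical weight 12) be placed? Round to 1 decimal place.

With the new element, Σw becomes 4 + 7 + 6 + 1 + 3 + 3 + 12 = 36.
y: need Σw·y = 36·208 = 7488. Existing = 4·98 + 7·387 + 6·94 + 1·416 + 3·103 + 3·397 = 5581. Remainder 1907 / 12 ≈ 158.92.

y ≈ 158.9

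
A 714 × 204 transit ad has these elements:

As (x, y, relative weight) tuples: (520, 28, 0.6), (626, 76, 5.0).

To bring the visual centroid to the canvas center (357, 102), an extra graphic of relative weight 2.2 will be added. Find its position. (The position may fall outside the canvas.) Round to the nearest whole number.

New total weight: (0.6 + 5.0) + 2.2 = 7.8.
x: need Σw·x = 7.8·357 = 2784.6. Existing = 0.6·520 + 5.0·626 = 3442.0. Remainder -657.4 / 2.2 ≈ -298.82.
y: need Σw·y = 7.8·102 = 795.6. Existing = 0.6·28 + 5.0·76 = 396.8. Remainder 398.8 / 2.2 ≈ 181.27.

(-299, 181)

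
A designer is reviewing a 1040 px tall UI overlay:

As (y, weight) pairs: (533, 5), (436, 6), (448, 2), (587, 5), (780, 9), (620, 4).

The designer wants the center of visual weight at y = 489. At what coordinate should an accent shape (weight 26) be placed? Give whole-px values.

New total weight: (5 + 6 + 2 + 5 + 9 + 4) + 26 = 57.
y: target moment 57×489 = 27873; current 5·533 + 6·436 + 2·448 + 5·587 + 9·780 + 4·620 = 18612; the accent shape supplies 9261, so y = 9261/26 ≈ 356.19.

y ≈ 356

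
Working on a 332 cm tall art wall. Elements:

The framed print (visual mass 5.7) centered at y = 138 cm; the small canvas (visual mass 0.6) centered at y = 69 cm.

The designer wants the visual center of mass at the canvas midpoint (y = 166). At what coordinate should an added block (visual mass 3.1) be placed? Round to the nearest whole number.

y ≈ 236

With the added block, Σw becomes 5.7 + 0.6 + 3.1 = 9.4.
y: need Σw·y = 9.4·166 = 1560.4. Existing = 5.7·138 + 0.6·69 = 828.0. Remainder 732.4 / 3.1 ≈ 236.26.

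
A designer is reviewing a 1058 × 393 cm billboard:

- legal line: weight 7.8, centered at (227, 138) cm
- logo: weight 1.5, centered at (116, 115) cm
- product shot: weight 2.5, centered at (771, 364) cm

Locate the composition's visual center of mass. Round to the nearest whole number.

Total weight = 7.8 + 1.5 + 2.5 = 11.8.
x: (7.8·227 + 1.5·116 + 2.5·771) / 11.8 = 3872.1 / 11.8 ≈ 328.14
y: (7.8·138 + 1.5·115 + 2.5·364) / 11.8 = 2158.9 / 11.8 ≈ 182.96

(328, 183)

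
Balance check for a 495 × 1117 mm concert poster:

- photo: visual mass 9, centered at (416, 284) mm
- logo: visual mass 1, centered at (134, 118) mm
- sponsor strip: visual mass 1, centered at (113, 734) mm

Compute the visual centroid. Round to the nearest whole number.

(363, 310)

Σw = 9 + 1 + 1 = 11.
x-moment: 9·416 + 1·134 + 1·113 = 3991; centroid 3991/11 ≈ 362.82.
y-moment: 9·284 + 1·118 + 1·734 = 3408; centroid 3408/11 ≈ 309.82.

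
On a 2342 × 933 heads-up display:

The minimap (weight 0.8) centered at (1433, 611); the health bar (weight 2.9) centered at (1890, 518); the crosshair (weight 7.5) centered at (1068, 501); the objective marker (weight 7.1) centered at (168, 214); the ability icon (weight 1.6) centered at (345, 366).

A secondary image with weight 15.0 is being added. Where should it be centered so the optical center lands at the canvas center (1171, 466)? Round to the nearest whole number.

(1632, 561)

New total weight: (0.8 + 2.9 + 7.5 + 7.1 + 1.6) + 15.0 = 34.9.
Along x: (16382.2 + 15.0·x) / 34.9 = 1171 (existing moment 0.8·1433 + 2.9·1890 + 7.5·1068 + 7.1·168 + 1.6·345 = 16382.2) ⇒ x = (40867.9 − 16382.2) / 15.0 ≈ 1632.38.
Along y: (7853.5 + 15.0·y) / 34.9 = 466 (existing moment 0.8·611 + 2.9·518 + 7.5·501 + 7.1·214 + 1.6·366 = 7853.5) ⇒ y = (16263.4 − 7853.5) / 15.0 ≈ 560.66.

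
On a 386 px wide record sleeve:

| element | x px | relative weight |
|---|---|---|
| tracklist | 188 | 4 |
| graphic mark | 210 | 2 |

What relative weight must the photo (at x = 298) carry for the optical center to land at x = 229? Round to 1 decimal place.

Existing Σw = 6 (4 + 2); existing moment 4·188 + 2·210 = 1172.
Set Σw·x/Σw = 229: (1172 + 298w) = 229·(6 + w).
So w = (229·6 − 1172)/(298 − 229) = 202/69 ≈ 2.93.

w ≈ 2.9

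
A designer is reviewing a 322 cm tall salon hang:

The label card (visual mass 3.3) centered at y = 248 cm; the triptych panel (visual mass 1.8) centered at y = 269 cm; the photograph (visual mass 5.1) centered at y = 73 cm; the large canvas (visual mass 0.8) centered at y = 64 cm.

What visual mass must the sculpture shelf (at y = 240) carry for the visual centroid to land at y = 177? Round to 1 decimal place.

w ≈ 3.5

Known weights sum to 3.3 + 1.8 + 5.1 + 0.8 = 11.0; their moment is 3.3·248 + 1.8·269 + 5.1·73 + 0.8·64 = 1726.1.
Set Σw·y/Σw = 177: (1726.1 + 240w) = 177·(11.0 + w).
Rearranging, w·(240 − 177) = 177·11.0 − 1726.1 = 220.9, so w ≈ 220.9/63 = 3.51.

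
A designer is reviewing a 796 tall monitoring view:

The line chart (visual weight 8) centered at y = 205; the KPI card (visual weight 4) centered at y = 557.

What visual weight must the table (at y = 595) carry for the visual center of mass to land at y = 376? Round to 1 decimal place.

Known weights sum to 8 + 4 = 12; their moment is 8·205 + 4·557 = 3868.
Balance at y = 376 requires (3868 + w·595) / (12 + w) = 376.
Rearranging, w·(595 − 376) = 376·12 − 3868 = 644, so w ≈ 644/219 = 2.94.

w ≈ 2.9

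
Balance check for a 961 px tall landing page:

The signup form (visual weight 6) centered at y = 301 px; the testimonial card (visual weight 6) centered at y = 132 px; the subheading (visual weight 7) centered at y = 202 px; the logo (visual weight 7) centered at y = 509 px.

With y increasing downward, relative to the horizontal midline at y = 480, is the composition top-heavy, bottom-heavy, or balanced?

Σw = 6 + 6 + 7 + 7 = 26.
y: (6·301 + 6·132 + 7·202 + 7·509) / 26 = 7575 / 26 ≈ 291.35
291.3 vs midline 480 → top-heavy.

top-heavy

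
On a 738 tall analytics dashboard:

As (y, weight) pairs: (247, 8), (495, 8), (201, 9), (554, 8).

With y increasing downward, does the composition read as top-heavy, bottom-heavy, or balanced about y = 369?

Σw = 8 + 8 + 9 + 8 = 33.
Σw·y = 8·247 + 8·495 + 9·201 + 8·554 = 12177, so ȳ = 12177/33 ≈ 369.00.
The centroid 369.00 matches the midline at 369, so the layout is balanced.

balanced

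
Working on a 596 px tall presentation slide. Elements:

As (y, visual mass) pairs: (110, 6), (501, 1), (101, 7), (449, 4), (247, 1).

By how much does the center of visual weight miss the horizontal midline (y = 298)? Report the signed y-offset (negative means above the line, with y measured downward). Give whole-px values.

≈ -92 px

Total weight = 6 + 1 + 7 + 4 + 1 = 19.
y: (6·110 + 1·501 + 7·101 + 4·449 + 1·247) / 19 = 3911 / 19 ≈ 205.84
Difference: 205.84 − 298 ≈ -92.16.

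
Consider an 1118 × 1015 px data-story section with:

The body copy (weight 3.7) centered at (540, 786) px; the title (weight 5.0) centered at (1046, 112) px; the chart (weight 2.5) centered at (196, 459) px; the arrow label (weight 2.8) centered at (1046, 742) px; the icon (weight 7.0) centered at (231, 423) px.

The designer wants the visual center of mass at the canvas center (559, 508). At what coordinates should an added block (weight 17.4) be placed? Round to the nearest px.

With the added block, Σw becomes 3.7 + 5.0 + 2.5 + 2.8 + 7.0 + 17.4 = 38.4.
x: target moment 38.4×559 = 21465.6; current 3.7·540 + 5.0·1046 + 2.5·196 + 2.8·1046 + 7.0·231 = 12263.8; the added block supplies 9201.8, so x = 9201.8/17.4 ≈ 528.84.
y: target moment 38.4×508 = 19507.2; current 3.7·786 + 5.0·112 + 2.5·459 + 2.8·742 + 7.0·423 = 9654.3; the added block supplies 9852.9, so y = 9852.9/17.4 ≈ 566.26.

(529, 566)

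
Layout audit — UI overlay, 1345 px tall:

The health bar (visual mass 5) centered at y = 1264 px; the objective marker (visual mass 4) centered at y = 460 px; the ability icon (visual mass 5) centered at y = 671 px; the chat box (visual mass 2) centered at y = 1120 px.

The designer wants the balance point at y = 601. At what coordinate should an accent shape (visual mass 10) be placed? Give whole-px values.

New total weight: (5 + 4 + 5 + 2) + 10 = 26.
y: need Σw·y = 26·601 = 15626. Existing = 5·1264 + 4·460 + 5·671 + 2·1120 = 13755. Remainder 1871 / 10 ≈ 187.10.

y ≈ 187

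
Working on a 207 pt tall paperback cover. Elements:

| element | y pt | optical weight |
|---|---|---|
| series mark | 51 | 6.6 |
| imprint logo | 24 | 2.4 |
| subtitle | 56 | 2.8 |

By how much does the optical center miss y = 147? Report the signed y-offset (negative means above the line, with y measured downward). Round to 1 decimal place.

Total weight = 6.6 + 2.4 + 2.8 = 11.8.
y: (6.6·51 + 2.4·24 + 2.8·56) / 11.8 = 551.0 / 11.8 ≈ 46.69
Difference: 46.69 − 147 ≈ -100.31.

≈ -100.3 pt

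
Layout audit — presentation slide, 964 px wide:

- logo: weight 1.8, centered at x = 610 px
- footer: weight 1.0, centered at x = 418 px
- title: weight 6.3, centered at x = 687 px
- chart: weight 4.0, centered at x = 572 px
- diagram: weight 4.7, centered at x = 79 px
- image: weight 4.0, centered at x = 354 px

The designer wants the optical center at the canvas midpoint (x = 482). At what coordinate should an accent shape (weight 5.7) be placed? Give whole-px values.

x ≈ 585

With the accent shape, Σw becomes 1.8 + 1.0 + 6.3 + 4.0 + 4.7 + 4.0 + 5.7 = 27.5.
x: target moment 27.5×482 = 13255.0; current 1.8·610 + 1.0·418 + 6.3·687 + 4.0·572 + 4.7·79 + 4.0·354 = 9919.4; the accent shape supplies 3335.6, so x = 3335.6/5.7 ≈ 585.19.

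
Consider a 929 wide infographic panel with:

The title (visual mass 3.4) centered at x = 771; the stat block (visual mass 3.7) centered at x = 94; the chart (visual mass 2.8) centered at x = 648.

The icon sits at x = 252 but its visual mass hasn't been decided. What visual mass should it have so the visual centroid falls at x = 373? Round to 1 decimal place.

w ≈ 9.0

Existing Σw = 9.9 (3.4 + 3.7 + 2.8); existing moment 3.4·771 + 3.7·94 + 2.8·648 = 4783.6.
For the centroid to hit 373: (4783.6 + w·252) / (9.9 + w) = 373.
Solving: w = (373·9.9 − 4783.6) / (252 − 373) = -1090.9 / -121 ≈ 9.02.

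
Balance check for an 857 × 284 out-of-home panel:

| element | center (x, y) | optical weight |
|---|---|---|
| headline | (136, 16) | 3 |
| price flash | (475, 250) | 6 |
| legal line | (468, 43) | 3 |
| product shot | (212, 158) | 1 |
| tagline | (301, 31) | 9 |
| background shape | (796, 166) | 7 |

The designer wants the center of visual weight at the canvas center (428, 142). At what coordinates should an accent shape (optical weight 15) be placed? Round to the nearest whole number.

(378, 198)

With the accent shape, Σw becomes 3 + 6 + 3 + 1 + 9 + 7 + 15 = 44.
Along x: (13155 + 15·x) / 44 = 428 (existing moment 3·136 + 6·475 + 3·468 + 1·212 + 9·301 + 7·796 = 13155) ⇒ x = (18832 − 13155) / 15 ≈ 378.47.
Along y: (3276 + 15·y) / 44 = 142 (existing moment 3·16 + 6·250 + 3·43 + 1·158 + 9·31 + 7·166 = 3276) ⇒ y = (6248 − 3276) / 15 ≈ 198.13.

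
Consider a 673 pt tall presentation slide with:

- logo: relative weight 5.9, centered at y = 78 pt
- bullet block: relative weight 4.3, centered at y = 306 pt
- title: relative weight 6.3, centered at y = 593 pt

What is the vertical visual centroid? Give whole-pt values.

Σw = 5.9 + 4.3 + 6.3 = 16.5.
Σw·y = 5.9·78 + 4.3·306 + 6.3·593 = 5511.9, so ȳ = 5511.9/16.5 ≈ 334.05.

y ≈ 334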